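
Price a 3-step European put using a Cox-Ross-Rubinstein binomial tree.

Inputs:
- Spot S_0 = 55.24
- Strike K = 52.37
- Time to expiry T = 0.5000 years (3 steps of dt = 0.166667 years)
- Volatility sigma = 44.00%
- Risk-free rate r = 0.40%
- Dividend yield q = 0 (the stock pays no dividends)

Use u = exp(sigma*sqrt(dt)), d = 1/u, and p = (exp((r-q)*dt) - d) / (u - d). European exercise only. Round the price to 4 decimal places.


dt = T/N = 0.166667
u = exp(sigma*sqrt(dt)) = 1.196774; d = 1/u = 0.835580
p = (exp((r-q)*dt) - d) / (u - d) = 0.457059
Discount per step: exp(-r*dt) = 0.999334
Stock lattice S(k, i) with i counting down-moves:
  k=0: S(0,0) = 55.2400
  k=1: S(1,0) = 66.1098; S(1,1) = 46.1574
  k=2: S(2,0) = 79.1184; S(2,1) = 55.2400; S(2,2) = 38.5682
  k=3: S(3,0) = 94.6868; S(3,1) = 66.1098; S(3,2) = 46.1574; S(3,3) = 32.2268
Terminal payoffs V(N, i) = max(K - S_T, 0):
  V(3,0) = 0.000000; V(3,1) = 0.000000; V(3,2) = 6.212564; V(3,3) = 20.143162
Backward induction: V(k, i) = exp(-r*dt) * [p * V(k+1, i) + (1-p) * V(k+1, i+1)].
  V(2,0) = exp(-r*dt) * [p*0.000000 + (1-p)*0.000000] = 0.000000
  V(2,1) = exp(-r*dt) * [p*0.000000 + (1-p)*6.212564] = 3.370805
  V(2,2) = exp(-r*dt) * [p*6.212564 + (1-p)*20.143162] = 13.766870
  V(1,0) = exp(-r*dt) * [p*0.000000 + (1-p)*3.370805] = 1.828927
  V(1,1) = exp(-r*dt) * [p*3.370805 + (1-p)*13.766870] = 9.009243
  V(0,0) = exp(-r*dt) * [p*1.828927 + (1-p)*9.009243] = 5.723595

Answer: Price = V(0,0) = 5.7236


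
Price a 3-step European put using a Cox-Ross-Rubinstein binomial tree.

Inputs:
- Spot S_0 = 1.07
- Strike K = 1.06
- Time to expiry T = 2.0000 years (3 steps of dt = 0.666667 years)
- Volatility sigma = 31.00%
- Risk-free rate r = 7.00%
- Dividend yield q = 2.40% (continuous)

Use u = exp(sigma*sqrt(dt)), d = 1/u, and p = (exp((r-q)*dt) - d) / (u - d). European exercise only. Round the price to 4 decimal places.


dt = T/N = 0.666667
u = exp(sigma*sqrt(dt)) = 1.288030; d = 1/u = 0.776379
p = (exp((r-q)*dt) - d) / (u - d) = 0.497922
Discount per step: exp(-r*dt) = 0.954405
Stock lattice S(k, i) with i counting down-moves:
  k=0: S(0,0) = 1.0700
  k=1: S(1,0) = 1.3782; S(1,1) = 0.8307
  k=2: S(2,0) = 1.7752; S(2,1) = 1.0700; S(2,2) = 0.6450
  k=3: S(3,0) = 2.2865; S(3,1) = 1.3782; S(3,2) = 0.8307; S(3,3) = 0.5007
Terminal payoffs V(N, i) = max(K - S_T, 0):
  V(3,0) = 0.000000; V(3,1) = 0.000000; V(3,2) = 0.229274; V(3,3) = 0.559267
Backward induction: V(k, i) = exp(-r*dt) * [p * V(k+1, i) + (1-p) * V(k+1, i+1)].
  V(2,0) = exp(-r*dt) * [p*0.000000 + (1-p)*0.000000] = 0.000000
  V(2,1) = exp(-r*dt) * [p*0.000000 + (1-p)*0.229274] = 0.109865
  V(2,2) = exp(-r*dt) * [p*0.229274 + (1-p)*0.559267] = 0.376948
  V(1,0) = exp(-r*dt) * [p*0.000000 + (1-p)*0.109865] = 0.052646
  V(1,1) = exp(-r*dt) * [p*0.109865 + (1-p)*0.376948] = 0.232838
  V(0,0) = exp(-r*dt) * [p*0.052646 + (1-p)*0.232838] = 0.136591

Answer: Price = V(0,0) = 0.1366


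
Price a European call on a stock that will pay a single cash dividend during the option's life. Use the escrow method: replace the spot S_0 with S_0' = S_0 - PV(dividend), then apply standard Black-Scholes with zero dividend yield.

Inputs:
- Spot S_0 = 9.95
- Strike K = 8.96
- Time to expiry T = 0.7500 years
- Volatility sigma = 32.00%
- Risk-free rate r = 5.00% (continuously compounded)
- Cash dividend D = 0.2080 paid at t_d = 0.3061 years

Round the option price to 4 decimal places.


Answer: Price = 1.6650

Derivation:
PV(D) = D * exp(-r * t_d) = 0.2080 * 0.98481153 = 0.20484080
S_0' = S_0 - PV(D) = 9.9500 - 0.20484080 = 9.74515920
d1 = (ln(S_0'/K) + (r + sigma^2/2)*T) / (sigma*sqrt(T)) = 0.57699102
d2 = d1 - sigma*sqrt(T) = 0.29986289
exp(-rT) = 0.96319442
N(d1) = 0.71802724; N(d2) = 0.61785913
C = S_0' * N(d1) - K * exp(-rT) * N(d2) = 9.74515920 * 0.71802724 - 8.9600 * 0.96319442 * 0.61785913 = 1.6650


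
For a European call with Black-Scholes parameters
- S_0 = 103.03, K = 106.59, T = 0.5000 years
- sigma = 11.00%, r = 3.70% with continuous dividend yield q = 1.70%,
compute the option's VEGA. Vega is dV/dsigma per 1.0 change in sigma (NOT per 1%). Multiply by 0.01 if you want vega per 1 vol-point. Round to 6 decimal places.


d1 = -0.2692725715; d2 = -0.3470543175
phi(d1) = 0.3847381169; exp(-qT) = 0.9915360229; exp(-rT) = 0.9816700746
Vega = S * exp(-qT) * phi(d1) * sqrt(T) = 103.0300 * 0.9915360229 * 0.3847381169 * 0.7071067812 = 27.792167

Answer: Vega = 27.792167


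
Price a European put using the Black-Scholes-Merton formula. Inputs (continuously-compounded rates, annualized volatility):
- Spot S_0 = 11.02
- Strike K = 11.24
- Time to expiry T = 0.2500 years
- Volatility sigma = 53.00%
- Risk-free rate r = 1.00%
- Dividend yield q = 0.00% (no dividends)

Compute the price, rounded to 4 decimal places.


Answer: Price = 1.2702

Derivation:
d1 = (ln(S/K) + (r - q + 0.5*sigma^2) * T) / (sigma * sqrt(T)) = 0.06734136
d2 = d1 - sigma * sqrt(T) = -0.19765864
exp(-rT) = 0.99750312; exp(-qT) = 1.00000000
P = K * exp(-rT) * N(-d2) - S_0 * exp(-qT) * N(-d1)
N(-d1) = 0.47315498; N(-d2) = 0.57834393
P = 11.2400 * 0.99750312 * 0.57834393 - 11.0200 * 1.00000000 * 0.47315498 = 1.2702


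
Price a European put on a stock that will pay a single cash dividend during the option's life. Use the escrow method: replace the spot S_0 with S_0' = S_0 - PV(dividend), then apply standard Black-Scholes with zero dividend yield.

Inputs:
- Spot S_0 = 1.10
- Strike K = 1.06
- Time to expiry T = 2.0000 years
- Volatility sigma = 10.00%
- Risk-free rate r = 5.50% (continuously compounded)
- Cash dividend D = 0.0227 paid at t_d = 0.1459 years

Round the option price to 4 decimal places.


PV(D) = D * exp(-r * t_d) = 0.0227 * 0.99200761 = 0.02251857
S_0' = S_0 - PV(D) = 1.1000 - 0.02251857 = 1.07748143
d1 = (ln(S_0'/K) + (r + sigma^2/2)*T) / (sigma*sqrt(T)) = 0.96419241
d2 = d1 - sigma*sqrt(T) = 0.82277105
exp(-rT) = 0.89583414
N(-d1) = 0.16747474; N(-d2) = 0.20531910
P = K * exp(-rT) * N(-d2) - S_0' * N(-d1) = 1.0600 * 0.89583414 * 0.20531910 - 1.07748143 * 0.16747474 = 0.0145

Answer: Price = 0.0145


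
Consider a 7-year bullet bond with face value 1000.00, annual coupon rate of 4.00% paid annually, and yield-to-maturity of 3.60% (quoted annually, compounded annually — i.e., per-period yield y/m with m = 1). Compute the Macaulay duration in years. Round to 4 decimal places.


Coupon per period c = face * coupon_rate / m = 40.000000
Periods per year m = 1; per-period yield y/m = 0.036000
Number of cashflows N = 7
Cashflows (t years, CF_t, discount factor 1/(1+y/m)^(m*t), PV):
  t = 1.0000: CF_t = 40.000000, DF = 0.965251, PV = 38.610039
  t = 2.0000: CF_t = 40.000000, DF = 0.931709, PV = 37.268377
  t = 3.0000: CF_t = 40.000000, DF = 0.899333, PV = 35.973337
  t = 4.0000: CF_t = 40.000000, DF = 0.868082, PV = 34.723298
  t = 5.0000: CF_t = 40.000000, DF = 0.837917, PV = 33.516697
  t = 6.0000: CF_t = 40.000000, DF = 0.808801, PV = 32.352024
  t = 7.0000: CF_t = 1040.000000, DF = 0.780696, PV = 811.923387
Price P = sum_t PV_t = 1024.367159
Macaulay numerator sum_t t * PV_t:
  t * PV_t at t = 1.0000: 38.610039
  t * PV_t at t = 2.0000: 74.536754
  t * PV_t at t = 3.0000: 107.920011
  t * PV_t at t = 4.0000: 138.893193
  t * PV_t at t = 5.0000: 167.583485
  t * PV_t at t = 6.0000: 194.112145
  t * PV_t at t = 7.0000: 5683.463712
Macaulay duration D = (sum_t t * PV_t) / P = 6405.119339 / 1024.367159 = 6.252757

Answer: Macaulay duration = 6.2528 years


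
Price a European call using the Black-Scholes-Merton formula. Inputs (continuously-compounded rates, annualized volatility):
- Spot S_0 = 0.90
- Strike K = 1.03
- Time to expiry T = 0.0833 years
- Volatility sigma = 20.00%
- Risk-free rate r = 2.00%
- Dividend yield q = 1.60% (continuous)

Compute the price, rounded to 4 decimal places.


d1 = (ln(S/K) + (r - q + 0.5*sigma^2) * T) / (sigma * sqrt(T)) = -2.30270456
d2 = d1 - sigma * sqrt(T) = -2.36042804
exp(-rT) = 0.99833539; exp(-qT) = 0.99866809
C = S_0 * exp(-qT) * N(d1) - K * exp(-rT) * N(d2)
N(d1) = 0.01064774; N(d2) = 0.00912693
C = 0.9000 * 0.99866809 * 0.01064774 - 1.0300 * 0.99833539 * 0.00912693 = 0.0002

Answer: Price = 0.0002


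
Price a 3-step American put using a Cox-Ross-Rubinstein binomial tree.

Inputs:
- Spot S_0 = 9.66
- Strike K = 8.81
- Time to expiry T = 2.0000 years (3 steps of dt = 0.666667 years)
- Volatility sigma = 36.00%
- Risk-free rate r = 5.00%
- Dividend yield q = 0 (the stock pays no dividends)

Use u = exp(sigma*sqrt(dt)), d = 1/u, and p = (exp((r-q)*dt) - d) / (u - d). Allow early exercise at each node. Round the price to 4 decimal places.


dt = T/N = 0.666667
u = exp(sigma*sqrt(dt)) = 1.341702; d = 1/u = 0.745322
p = (exp((r-q)*dt) - d) / (u - d) = 0.483875
Discount per step: exp(-r*dt) = 0.967216
Stock lattice S(k, i) with i counting down-moves:
  k=0: S(0,0) = 9.6600
  k=1: S(1,0) = 12.9608; S(1,1) = 7.1998
  k=2: S(2,0) = 17.3896; S(2,1) = 9.6600; S(2,2) = 5.3662
  k=3: S(3,0) = 23.3316; S(3,1) = 12.9608; S(3,2) = 7.1998; S(3,3) = 3.9995
Terminal payoffs V(N, i) = max(K - S_T, 0):
  V(3,0) = 0.000000; V(3,1) = 0.000000; V(3,2) = 1.610188; V(3,3) = 4.810468
Backward induction: V(k, i) = exp(-r*dt) * [p * V(k+1, i) + (1-p) * V(k+1, i+1)]; then take max(V_cont, immediate exercise) for American.
  V(2,0) = exp(-r*dt) * [p*0.000000 + (1-p)*0.000000] = 0.000000; exercise = 0.000000; V(2,0) = max -> 0.000000
  V(2,1) = exp(-r*dt) * [p*0.000000 + (1-p)*1.610188] = 0.803814; exercise = 0.000000; V(2,1) = max -> 0.803814
  V(2,2) = exp(-r*dt) * [p*1.610188 + (1-p)*4.810468] = 3.154995; exercise = 3.443821; V(2,2) = max -> 3.443821
  V(1,0) = exp(-r*dt) * [p*0.000000 + (1-p)*0.803814] = 0.401268; exercise = 0.000000; V(1,0) = max -> 0.401268
  V(1,1) = exp(-r*dt) * [p*0.803814 + (1-p)*3.443821] = 2.095366; exercise = 1.610188; V(1,1) = max -> 2.095366
  V(0,0) = exp(-r*dt) * [p*0.401268 + (1-p)*2.095366] = 1.233814; exercise = 0.000000; V(0,0) = max -> 1.233814

Answer: Price = V(0,0) = 1.2338


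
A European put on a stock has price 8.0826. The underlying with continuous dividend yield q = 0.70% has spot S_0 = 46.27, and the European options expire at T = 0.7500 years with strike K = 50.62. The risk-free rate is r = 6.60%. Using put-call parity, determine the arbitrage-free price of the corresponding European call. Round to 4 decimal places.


Put-call parity: C - P = S_0 * exp(-qT) - K * exp(-rT).
S_0 * exp(-qT) = 46.2700 * 0.99476376 = 46.02771904
K * exp(-rT) = 50.6200 * 0.95170516 = 48.17531510
C = P + S*exp(-qT) - K*exp(-rT)
C = 8.0826 + 46.02771904 - 48.17531510 = 5.9350

Answer: Call price = 5.9350


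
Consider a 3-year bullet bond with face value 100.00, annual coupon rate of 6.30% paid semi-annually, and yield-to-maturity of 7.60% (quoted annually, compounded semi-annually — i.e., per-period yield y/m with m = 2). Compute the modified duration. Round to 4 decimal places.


Answer: Modified duration = 2.6739

Derivation:
Coupon per period c = face * coupon_rate / m = 3.150000
Periods per year m = 2; per-period yield y/m = 0.038000
Number of cashflows N = 6
Cashflows (t years, CF_t, discount factor 1/(1+y/m)^(m*t), PV):
  t = 0.5000: CF_t = 3.150000, DF = 0.963391, PV = 3.034682
  t = 1.0000: CF_t = 3.150000, DF = 0.928122, PV = 2.923586
  t = 1.5000: CF_t = 3.150000, DF = 0.894145, PV = 2.816557
  t = 2.0000: CF_t = 3.150000, DF = 0.861411, PV = 2.713446
  t = 2.5000: CF_t = 3.150000, DF = 0.829876, PV = 2.614110
  t = 3.0000: CF_t = 103.150000, DF = 0.799495, PV = 82.467933
Price P = sum_t PV_t = 96.570313
First compute Macaulay numerator sum_t t * PV_t:
  t * PV_t at t = 0.5000: 1.517341
  t * PV_t at t = 1.0000: 2.923586
  t * PV_t at t = 1.5000: 4.224835
  t * PV_t at t = 2.0000: 5.426891
  t * PV_t at t = 2.5000: 6.535274
  t * PV_t at t = 3.0000: 247.403800
Macaulay duration D = 268.031727 / 96.570313 = 2.775509
Modified duration = D / (1 + y/m) = 2.775509 / (1 + 0.038000) = 2.673900


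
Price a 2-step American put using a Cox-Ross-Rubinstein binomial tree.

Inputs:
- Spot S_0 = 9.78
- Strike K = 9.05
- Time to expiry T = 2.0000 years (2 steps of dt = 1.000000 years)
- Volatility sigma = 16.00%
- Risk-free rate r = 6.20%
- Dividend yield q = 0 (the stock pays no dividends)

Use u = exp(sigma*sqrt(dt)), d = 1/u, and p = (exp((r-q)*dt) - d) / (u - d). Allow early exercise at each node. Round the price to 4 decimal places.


Answer: Price = V(0,0) = 0.2294

Derivation:
dt = T/N = 1.000000
u = exp(sigma*sqrt(dt)) = 1.173511; d = 1/u = 0.852144
p = (exp((r-q)*dt) - d) / (u - d) = 0.659117
Discount per step: exp(-r*dt) = 0.939883
Stock lattice S(k, i) with i counting down-moves:
  k=0: S(0,0) = 9.7800
  k=1: S(1,0) = 11.4769; S(1,1) = 8.3340
  k=2: S(2,0) = 13.4683; S(2,1) = 9.7800; S(2,2) = 7.1017
Terminal payoffs V(N, i) = max(K - S_T, 0):
  V(2,0) = 0.000000; V(2,1) = 0.000000; V(2,2) = 1.948262
Backward induction: V(k, i) = exp(-r*dt) * [p * V(k+1, i) + (1-p) * V(k+1, i+1)]; then take max(V_cont, immediate exercise) for American.
  V(1,0) = exp(-r*dt) * [p*0.000000 + (1-p)*0.000000] = 0.000000; exercise = 0.000000; V(1,0) = max -> 0.000000
  V(1,1) = exp(-r*dt) * [p*0.000000 + (1-p)*1.948262] = 0.624204; exercise = 0.716034; V(1,1) = max -> 0.716034
  V(0,0) = exp(-r*dt) * [p*0.000000 + (1-p)*0.716034] = 0.229410; exercise = 0.000000; V(0,0) = max -> 0.229410


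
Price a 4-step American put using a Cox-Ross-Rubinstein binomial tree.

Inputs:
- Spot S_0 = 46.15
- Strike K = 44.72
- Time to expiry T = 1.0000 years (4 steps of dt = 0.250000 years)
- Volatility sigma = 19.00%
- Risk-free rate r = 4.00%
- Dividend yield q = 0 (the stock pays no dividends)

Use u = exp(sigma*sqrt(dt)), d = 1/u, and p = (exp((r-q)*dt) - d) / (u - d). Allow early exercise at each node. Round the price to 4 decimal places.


Answer: Price = V(0,0) = 2.1211

Derivation:
dt = T/N = 0.250000
u = exp(sigma*sqrt(dt)) = 1.099659; d = 1/u = 0.909373
p = (exp((r-q)*dt) - d) / (u - d) = 0.529084
Discount per step: exp(-r*dt) = 0.990050
Stock lattice S(k, i) with i counting down-moves:
  k=0: S(0,0) = 46.1500
  k=1: S(1,0) = 50.7493; S(1,1) = 41.9676
  k=2: S(2,0) = 55.8069; S(2,1) = 46.1500; S(2,2) = 38.1642
  k=3: S(3,0) = 61.3685; S(3,1) = 50.7493; S(3,2) = 41.9676; S(3,3) = 34.7055
  k=4: S(4,0) = 67.4844; S(4,1) = 55.8069; S(4,2) = 46.1500; S(4,3) = 38.1642; S(4,4) = 31.5602
Terminal payoffs V(N, i) = max(K - S_T, 0):
  V(4,0) = 0.000000; V(4,1) = 0.000000; V(4,2) = 0.000000; V(4,3) = 6.555836; V(4,4) = 13.159796
Backward induction: V(k, i) = exp(-r*dt) * [p * V(k+1, i) + (1-p) * V(k+1, i+1)]; then take max(V_cont, immediate exercise) for American.
  V(3,0) = exp(-r*dt) * [p*0.000000 + (1-p)*0.000000] = 0.000000; exercise = 0.000000; V(3,0) = max -> 0.000000
  V(3,1) = exp(-r*dt) * [p*0.000000 + (1-p)*0.000000] = 0.000000; exercise = 0.000000; V(3,1) = max -> 0.000000
  V(3,2) = exp(-r*dt) * [p*0.000000 + (1-p)*6.555836] = 3.056530; exercise = 2.752439; V(3,2) = max -> 3.056530
  V(3,3) = exp(-r*dt) * [p*6.555836 + (1-p)*13.159796] = 9.569571; exercise = 10.014542; V(3,3) = max -> 10.014542
  V(2,0) = exp(-r*dt) * [p*0.000000 + (1-p)*0.000000] = 0.000000; exercise = 0.000000; V(2,0) = max -> 0.000000
  V(2,1) = exp(-r*dt) * [p*0.000000 + (1-p)*3.056530] = 1.425047; exercise = 0.000000; V(2,1) = max -> 1.425047
  V(2,2) = exp(-r*dt) * [p*3.056530 + (1-p)*10.014542] = 6.270153; exercise = 6.555836; V(2,2) = max -> 6.555836
  V(1,0) = exp(-r*dt) * [p*0.000000 + (1-p)*1.425047] = 0.664400; exercise = 0.000000; V(1,0) = max -> 0.664400
  V(1,1) = exp(-r*dt) * [p*1.425047 + (1-p)*6.555836] = 3.802997; exercise = 2.752439; V(1,1) = max -> 3.802997
  V(0,0) = exp(-r*dt) * [p*0.664400 + (1-p)*3.802997] = 2.121098; exercise = 0.000000; V(0,0) = max -> 2.121098


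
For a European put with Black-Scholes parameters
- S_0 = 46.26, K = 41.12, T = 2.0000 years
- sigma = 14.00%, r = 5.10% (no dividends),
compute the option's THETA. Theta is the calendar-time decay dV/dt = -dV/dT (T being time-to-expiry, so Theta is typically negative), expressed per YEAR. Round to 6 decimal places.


Answer: Theta = -0.144401

Derivation:
d1 = 1.2090669130; d2 = 1.0110770142
phi(d1) = 0.1920768103; exp(-qT) = 1.0000000000; exp(-rT) = 0.9030295517
Theta = -S*exp(-qT)*phi(d1)*sigma/(2*sqrt(T)) + r*K*exp(-rT)*N(-d2) - q*S*exp(-qT)*N(-d1)
N(-d1) = 0.1133185697; N(-d2) = 0.1559897854; sqrt(T) = 1.4142135624
Term 1 = -46.2600 * 1.0000000000 * 0.1920768103 * 0.1400 / (2 * 1.4142135624) = -0.4398084870
Term 2 = 0.0510 * 41.1200 * 0.9030295517 * 0.1559897854 = 0.2954074240
Term 3 = 0 (no dividend yield, q = 0)
Theta = -0.4398084870 + (0.2954074240) + (0.0000000000) = -0.144401


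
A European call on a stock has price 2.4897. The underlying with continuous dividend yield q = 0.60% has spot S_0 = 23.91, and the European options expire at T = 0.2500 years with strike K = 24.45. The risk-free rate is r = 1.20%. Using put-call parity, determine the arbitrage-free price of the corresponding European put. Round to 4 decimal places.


Answer: Put price = 2.9923

Derivation:
Put-call parity: C - P = S_0 * exp(-qT) - K * exp(-rT).
S_0 * exp(-qT) = 23.9100 * 0.99850112 = 23.87416189
K * exp(-rT) = 24.4500 * 0.99700450 = 24.37675992
P = C - S*exp(-qT) + K*exp(-rT)
P = 2.4897 - 23.87416189 + 24.37675992 = 2.9923


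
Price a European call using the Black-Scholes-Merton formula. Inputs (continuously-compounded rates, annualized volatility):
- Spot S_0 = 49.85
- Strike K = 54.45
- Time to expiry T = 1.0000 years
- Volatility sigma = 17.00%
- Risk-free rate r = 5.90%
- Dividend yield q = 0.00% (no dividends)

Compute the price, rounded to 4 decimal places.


Answer: Price = 2.7372

Derivation:
d1 = (ln(S/K) + (r - q + 0.5*sigma^2) * T) / (sigma * sqrt(T)) = -0.08714325
d2 = d1 - sigma * sqrt(T) = -0.25714325
exp(-rT) = 0.94270677; exp(-qT) = 1.00000000
C = S_0 * exp(-qT) * N(d1) - K * exp(-rT) * N(d2)
N(d1) = 0.46527882; N(d2) = 0.39853409
C = 49.8500 * 1.00000000 * 0.46527882 - 54.4500 * 0.94270677 * 0.39853409 = 2.7372


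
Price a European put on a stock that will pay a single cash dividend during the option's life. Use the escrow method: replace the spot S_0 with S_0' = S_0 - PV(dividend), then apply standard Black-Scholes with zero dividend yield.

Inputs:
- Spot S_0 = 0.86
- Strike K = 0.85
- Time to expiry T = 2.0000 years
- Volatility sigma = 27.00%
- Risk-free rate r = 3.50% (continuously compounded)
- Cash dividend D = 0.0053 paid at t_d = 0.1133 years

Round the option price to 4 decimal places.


PV(D) = D * exp(-r * t_d) = 0.0053 * 0.99604235 = 0.00527902
S_0' = S_0 - PV(D) = 0.8600 - 0.00527902 = 0.85472098
d1 = (ln(S_0'/K) + (r + sigma^2/2)*T) / (sigma*sqrt(T)) = 0.38874825
d2 = d1 - sigma*sqrt(T) = 0.00691059
exp(-rT) = 0.93239382
N(-d1) = 0.34873119; N(-d2) = 0.49724310
P = K * exp(-rT) * N(-d2) - S_0' * N(-d1) = 0.8500 * 0.93239382 * 0.49724310 - 0.85472098 * 0.34873119 = 0.0960

Answer: Price = 0.0960


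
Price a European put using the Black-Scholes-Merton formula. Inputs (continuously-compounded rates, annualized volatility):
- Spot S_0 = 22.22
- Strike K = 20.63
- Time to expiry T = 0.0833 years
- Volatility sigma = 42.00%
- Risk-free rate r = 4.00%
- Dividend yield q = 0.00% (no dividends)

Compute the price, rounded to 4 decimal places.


Answer: Price = 0.4089

Derivation:
d1 = (ln(S/K) + (r - q + 0.5*sigma^2) * T) / (sigma * sqrt(T)) = 0.70059399
d2 = d1 - sigma * sqrt(T) = 0.57937469
exp(-rT) = 0.99667354; exp(-qT) = 1.00000000
P = K * exp(-rT) * N(-d2) - S_0 * exp(-qT) * N(-d1)
N(-d1) = 0.24177821; N(-d2) = 0.28116819
P = 20.6300 * 0.99667354 * 0.28116819 - 22.2200 * 1.00000000 * 0.24177821 = 0.4089


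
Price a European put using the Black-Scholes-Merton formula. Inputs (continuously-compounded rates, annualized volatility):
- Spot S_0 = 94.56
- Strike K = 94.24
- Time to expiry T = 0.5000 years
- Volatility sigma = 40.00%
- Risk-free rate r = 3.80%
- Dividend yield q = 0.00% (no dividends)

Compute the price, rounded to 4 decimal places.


d1 = (ln(S/K) + (r - q + 0.5*sigma^2) * T) / (sigma * sqrt(T)) = 0.22058137
d2 = d1 - sigma * sqrt(T) = -0.06226134
exp(-rT) = 0.98117936; exp(-qT) = 1.00000000
P = K * exp(-rT) * N(-d2) - S_0 * exp(-qT) * N(-d1)
N(-d1) = 0.41270920; N(-d2) = 0.52482264
P = 94.2400 * 0.98117936 * 0.52482264 - 94.5600 * 1.00000000 * 0.41270920 = 9.5026

Answer: Price = 9.5026


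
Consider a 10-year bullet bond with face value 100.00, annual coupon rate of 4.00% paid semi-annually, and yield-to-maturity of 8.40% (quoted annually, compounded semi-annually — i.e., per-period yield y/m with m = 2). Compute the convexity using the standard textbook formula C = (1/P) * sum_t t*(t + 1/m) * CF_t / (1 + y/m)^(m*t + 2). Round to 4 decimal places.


Coupon per period c = face * coupon_rate / m = 2.000000
Periods per year m = 2; per-period yield y/m = 0.042000
Number of cashflows N = 20
Cashflows (t years, CF_t, discount factor 1/(1+y/m)^(m*t), PV):
  t = 0.5000: CF_t = 2.000000, DF = 0.959693, PV = 1.919386
  t = 1.0000: CF_t = 2.000000, DF = 0.921010, PV = 1.842021
  t = 1.5000: CF_t = 2.000000, DF = 0.883887, PV = 1.767774
  t = 2.0000: CF_t = 2.000000, DF = 0.848260, PV = 1.696521
  t = 2.5000: CF_t = 2.000000, DF = 0.814069, PV = 1.628139
  t = 3.0000: CF_t = 2.000000, DF = 0.781257, PV = 1.562513
  t = 3.5000: CF_t = 2.000000, DF = 0.749766, PV = 1.499533
  t = 4.0000: CF_t = 2.000000, DF = 0.719545, PV = 1.439091
  t = 4.5000: CF_t = 2.000000, DF = 0.690543, PV = 1.381085
  t = 5.0000: CF_t = 2.000000, DF = 0.662709, PV = 1.325418
  t = 5.5000: CF_t = 2.000000, DF = 0.635997, PV = 1.271994
  t = 6.0000: CF_t = 2.000000, DF = 0.610362, PV = 1.220724
  t = 6.5000: CF_t = 2.000000, DF = 0.585760, PV = 1.171520
  t = 7.0000: CF_t = 2.000000, DF = 0.562150, PV = 1.124299
  t = 7.5000: CF_t = 2.000000, DF = 0.539491, PV = 1.078982
  t = 8.0000: CF_t = 2.000000, DF = 0.517746, PV = 1.035491
  t = 8.5000: CF_t = 2.000000, DF = 0.496877, PV = 0.993754
  t = 9.0000: CF_t = 2.000000, DF = 0.476849, PV = 0.953698
  t = 9.5000: CF_t = 2.000000, DF = 0.457629, PV = 0.915258
  t = 10.0000: CF_t = 102.000000, DF = 0.439183, PV = 44.796676
Price P = sum_t PV_t = 70.623877
Convexity numerator sum_t t*(t + 1/m) * CF_t / (1+y/m)^(m*t + 2):
  t = 0.5000: term = 0.883887
  t = 1.0000: term = 2.544781
  t = 1.5000: term = 4.884416
  t = 2.0000: term = 7.812566
  t = 2.5000: term = 11.246496
  t = 3.0000: term = 15.110455
  t = 3.5000: term = 19.335195
  t = 4.0000: term = 23.857521
  t = 4.5000: term = 28.619867
  t = 5.0000: term = 33.569901
  t = 5.5000: term = 38.660155
  t = 6.0000: term = 43.847672
  t = 6.5000: term = 49.093682
  t = 7.0000: term = 54.363298
  t = 7.5000: term = 59.625224
  t = 8.0000: term = 64.851491
  t = 8.5000: term = 70.017205
  t = 9.0000: term = 75.100310
  t = 9.5000: term = 80.081372
  t = 10.0000: term = 4332.111776
Convexity = (1/P) * sum = 5015.617269 / 70.623877 = 71.018719

Answer: Convexity = 71.0187


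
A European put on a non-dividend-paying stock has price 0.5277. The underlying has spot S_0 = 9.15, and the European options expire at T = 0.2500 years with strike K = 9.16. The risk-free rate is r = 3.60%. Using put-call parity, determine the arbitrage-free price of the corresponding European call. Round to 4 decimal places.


Answer: Call price = 0.5998

Derivation:
Put-call parity: C - P = S_0 * exp(-qT) - K * exp(-rT).
S_0 * exp(-qT) = 9.1500 * 1.00000000 = 9.15000000
K * exp(-rT) = 9.1600 * 0.99104038 = 9.07792987
C = P + S*exp(-qT) - K*exp(-rT)
C = 0.5277 + 9.15000000 - 9.07792987 = 0.5998


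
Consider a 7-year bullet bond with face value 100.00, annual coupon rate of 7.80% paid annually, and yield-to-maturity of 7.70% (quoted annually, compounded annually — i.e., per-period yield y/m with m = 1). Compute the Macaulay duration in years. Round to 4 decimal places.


Coupon per period c = face * coupon_rate / m = 7.800000
Periods per year m = 1; per-period yield y/m = 0.077000
Number of cashflows N = 7
Cashflows (t years, CF_t, discount factor 1/(1+y/m)^(m*t), PV):
  t = 1.0000: CF_t = 7.800000, DF = 0.928505, PV = 7.242340
  t = 2.0000: CF_t = 7.800000, DF = 0.862122, PV = 6.724550
  t = 3.0000: CF_t = 7.800000, DF = 0.800484, PV = 6.243779
  t = 4.0000: CF_t = 7.800000, DF = 0.743254, PV = 5.797380
  t = 5.0000: CF_t = 7.800000, DF = 0.690115, PV = 5.382897
  t = 6.0000: CF_t = 7.800000, DF = 0.640775, PV = 4.998048
  t = 7.0000: CF_t = 107.800000, DF = 0.594963, PV = 64.137029
Price P = sum_t PV_t = 100.526022
Macaulay numerator sum_t t * PV_t:
  t * PV_t at t = 1.0000: 7.242340
  t * PV_t at t = 2.0000: 13.449099
  t * PV_t at t = 3.0000: 18.731336
  t * PV_t at t = 4.0000: 23.189521
  t * PV_t at t = 5.0000: 26.914486
  t * PV_t at t = 6.0000: 29.988285
  t * PV_t at t = 7.0000: 448.959202
Macaulay duration D = (sum_t t * PV_t) / P = 568.474269 / 100.526022 = 5.654996

Answer: Macaulay duration = 5.6550 years


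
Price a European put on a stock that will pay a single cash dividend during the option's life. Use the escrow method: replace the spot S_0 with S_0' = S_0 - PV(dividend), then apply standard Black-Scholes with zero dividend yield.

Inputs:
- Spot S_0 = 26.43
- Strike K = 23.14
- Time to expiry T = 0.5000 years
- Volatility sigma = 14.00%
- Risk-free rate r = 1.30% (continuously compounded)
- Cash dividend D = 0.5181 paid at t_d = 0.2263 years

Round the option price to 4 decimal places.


PV(D) = D * exp(-r * t_d) = 0.5181 * 0.99706242 = 0.51657804
S_0' = S_0 - PV(D) = 26.4300 - 0.51657804 = 25.91342196
d1 = (ln(S_0'/K) + (r + sigma^2/2)*T) / (sigma*sqrt(T)) = 1.25863325
d2 = d1 - sigma*sqrt(T) = 1.15963830
exp(-rT) = 0.99352108
N(-d1) = 0.10408142; N(-d2) = 0.12309805
P = K * exp(-rT) * N(-d2) - S_0' * N(-d1) = 23.1400 * 0.99352108 * 0.12309805 - 25.91342196 * 0.10408142 = 0.1329

Answer: Price = 0.1329


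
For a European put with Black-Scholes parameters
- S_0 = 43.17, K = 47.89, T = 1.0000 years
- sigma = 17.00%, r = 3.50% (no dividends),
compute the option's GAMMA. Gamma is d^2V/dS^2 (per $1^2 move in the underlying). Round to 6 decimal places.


d1 = -0.3194759105; d2 = -0.4894759105
phi(d1) = 0.3790940461; exp(-qT) = 1.0000000000; exp(-rT) = 0.9656054163
Gamma = exp(-qT) * phi(d1) / (S * sigma * sqrt(T)) = 1.0000000000 * 0.3790940461 / (43.1700 * 0.1700 * 1.0000000000) = 0.051655

Answer: Gamma = 0.051655


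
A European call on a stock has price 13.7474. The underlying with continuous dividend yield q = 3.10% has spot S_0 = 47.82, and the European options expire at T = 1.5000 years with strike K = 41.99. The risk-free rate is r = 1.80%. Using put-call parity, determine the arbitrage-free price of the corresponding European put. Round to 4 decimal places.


Answer: Put price = 8.9716

Derivation:
Put-call parity: C - P = S_0 * exp(-qT) - K * exp(-rT).
S_0 * exp(-qT) = 47.8200 * 0.95456456 = 45.64727729
K * exp(-rT) = 41.9900 * 0.97336124 = 40.87143853
P = C - S*exp(-qT) + K*exp(-rT)
P = 13.7474 - 45.64727729 + 40.87143853 = 8.9716


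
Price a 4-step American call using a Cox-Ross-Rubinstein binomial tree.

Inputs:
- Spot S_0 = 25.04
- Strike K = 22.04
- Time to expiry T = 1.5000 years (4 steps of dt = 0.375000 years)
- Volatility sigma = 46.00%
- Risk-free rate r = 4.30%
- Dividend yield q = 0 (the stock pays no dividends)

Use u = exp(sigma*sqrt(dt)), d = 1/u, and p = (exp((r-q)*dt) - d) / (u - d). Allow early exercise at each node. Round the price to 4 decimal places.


Answer: Price = V(0,0) = 7.6244

Derivation:
dt = T/N = 0.375000
u = exp(sigma*sqrt(dt)) = 1.325370; d = 1/u = 0.754507
p = (exp((r-q)*dt) - d) / (u - d) = 0.458515
Discount per step: exp(-r*dt) = 0.984004
Stock lattice S(k, i) with i counting down-moves:
  k=0: S(0,0) = 25.0400
  k=1: S(1,0) = 33.1873; S(1,1) = 18.8928
  k=2: S(2,0) = 43.9854; S(2,1) = 25.0400; S(2,2) = 14.2548
  k=3: S(3,0) = 58.2969; S(3,1) = 33.1873; S(3,2) = 18.8928; S(3,3) = 10.7553
  k=4: S(4,0) = 77.2649; S(4,1) = 43.9854; S(4,2) = 25.0400; S(4,3) = 14.2548; S(4,4) = 8.1150
Terminal payoffs V(N, i) = max(S_T - K, 0):
  V(4,0) = 55.224904; V(4,1) = 21.945375; V(4,2) = 3.000000; V(4,3) = 0.000000; V(4,4) = 0.000000
Backward induction: V(k, i) = exp(-r*dt) * [p * V(k+1, i) + (1-p) * V(k+1, i+1)]; then take max(V_cont, immediate exercise) for American.
  V(3,0) = exp(-r*dt) * [p*55.224904 + (1-p)*21.945375] = 36.609421; exercise = 36.256876; V(3,0) = max -> 36.609421
  V(3,1) = exp(-r*dt) * [p*21.945375 + (1-p)*3.000000] = 11.499798; exercise = 11.147253; V(3,1) = max -> 11.499798
  V(3,2) = exp(-r*dt) * [p*3.000000 + (1-p)*0.000000] = 1.353542; exercise = 0.000000; V(3,2) = max -> 1.353542
  V(3,3) = exp(-r*dt) * [p*0.000000 + (1-p)*0.000000] = 0.000000; exercise = 0.000000; V(3,3) = max -> 0.000000
  V(2,0) = exp(-r*dt) * [p*36.609421 + (1-p)*11.499798] = 22.644826; exercise = 21.945375; V(2,0) = max -> 22.644826
  V(2,1) = exp(-r*dt) * [p*11.499798 + (1-p)*1.353542] = 5.909685; exercise = 3.000000; V(2,1) = max -> 5.909685
  V(2,2) = exp(-r*dt) * [p*1.353542 + (1-p)*0.000000] = 0.610692; exercise = 0.000000; V(2,2) = max -> 0.610692
  V(1,0) = exp(-r*dt) * [p*22.644826 + (1-p)*5.909685] = 13.365726; exercise = 11.147253; V(1,0) = max -> 13.365726
  V(1,1) = exp(-r*dt) * [p*5.909685 + (1-p)*0.610692] = 2.991726; exercise = 0.000000; V(1,1) = max -> 2.991726
  V(0,0) = exp(-r*dt) * [p*13.365726 + (1-p)*2.991726] = 7.624419; exercise = 3.000000; V(0,0) = max -> 7.624419


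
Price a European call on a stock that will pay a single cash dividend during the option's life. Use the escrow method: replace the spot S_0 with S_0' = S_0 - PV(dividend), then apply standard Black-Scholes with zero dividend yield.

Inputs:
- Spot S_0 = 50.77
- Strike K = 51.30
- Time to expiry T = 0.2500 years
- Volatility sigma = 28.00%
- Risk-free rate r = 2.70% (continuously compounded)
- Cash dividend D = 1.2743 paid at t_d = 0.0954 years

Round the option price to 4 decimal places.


PV(D) = D * exp(-r * t_d) = 1.2743 * 0.99742751 = 1.27102188
S_0' = S_0 - PV(D) = 50.7700 - 1.27102188 = 49.49897812
d1 = (ln(S_0'/K) + (r + sigma^2/2)*T) / (sigma*sqrt(T)) = -0.13706233
d2 = d1 - sigma*sqrt(T) = -0.27706233
exp(-rT) = 0.99327273
N(d1) = 0.44549076; N(d2) = 0.39086612
C = S_0' * N(d1) - K * exp(-rT) * N(d2) = 49.49897812 * 0.44549076 - 51.3000 * 0.99327273 * 0.39086612 = 2.1348

Answer: Price = 2.1348


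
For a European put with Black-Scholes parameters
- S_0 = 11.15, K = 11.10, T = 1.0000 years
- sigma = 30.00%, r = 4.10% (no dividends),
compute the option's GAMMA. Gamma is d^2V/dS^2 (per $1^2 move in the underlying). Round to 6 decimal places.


Answer: Gamma = 0.113961

Derivation:
d1 = 0.3016479653; d2 = 0.0016479653
phi(d1) = 0.3811987903; exp(-qT) = 1.0000000000; exp(-rT) = 0.9598291299
Gamma = exp(-qT) * phi(d1) / (S * sigma * sqrt(T)) = 1.0000000000 * 0.3811987903 / (11.1500 * 0.3000 * 1.0000000000) = 0.113961


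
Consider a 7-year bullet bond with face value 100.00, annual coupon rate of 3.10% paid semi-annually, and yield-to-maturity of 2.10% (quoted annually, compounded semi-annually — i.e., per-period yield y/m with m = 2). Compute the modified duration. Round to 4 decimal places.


Answer: Modified duration = 6.3048

Derivation:
Coupon per period c = face * coupon_rate / m = 1.550000
Periods per year m = 2; per-period yield y/m = 0.010500
Number of cashflows N = 14
Cashflows (t years, CF_t, discount factor 1/(1+y/m)^(m*t), PV):
  t = 0.5000: CF_t = 1.550000, DF = 0.989609, PV = 1.533894
  t = 1.0000: CF_t = 1.550000, DF = 0.979326, PV = 1.517956
  t = 1.5000: CF_t = 1.550000, DF = 0.969150, PV = 1.502183
  t = 2.0000: CF_t = 1.550000, DF = 0.959080, PV = 1.486574
  t = 2.5000: CF_t = 1.550000, DF = 0.949114, PV = 1.471127
  t = 3.0000: CF_t = 1.550000, DF = 0.939252, PV = 1.455840
  t = 3.5000: CF_t = 1.550000, DF = 0.929492, PV = 1.440713
  t = 4.0000: CF_t = 1.550000, DF = 0.919834, PV = 1.425743
  t = 4.5000: CF_t = 1.550000, DF = 0.910276, PV = 1.410928
  t = 5.0000: CF_t = 1.550000, DF = 0.900818, PV = 1.396267
  t = 5.5000: CF_t = 1.550000, DF = 0.891457, PV = 1.381759
  t = 6.0000: CF_t = 1.550000, DF = 0.882194, PV = 1.367401
  t = 6.5000: CF_t = 1.550000, DF = 0.873027, PV = 1.353192
  t = 7.0000: CF_t = 101.550000, DF = 0.863956, PV = 87.734717
Price P = sum_t PV_t = 106.478293
First compute Macaulay numerator sum_t t * PV_t:
  t * PV_t at t = 0.5000: 0.766947
  t * PV_t at t = 1.0000: 1.517956
  t * PV_t at t = 1.5000: 2.253274
  t * PV_t at t = 2.0000: 2.973147
  t * PV_t at t = 2.5000: 3.677817
  t * PV_t at t = 3.0000: 4.367521
  t * PV_t at t = 3.5000: 5.042495
  t * PV_t at t = 4.0000: 5.702971
  t * PV_t at t = 4.5000: 6.349176
  t * PV_t at t = 5.0000: 6.981336
  t * PV_t at t = 5.5000: 7.599673
  t * PV_t at t = 6.0000: 8.204406
  t * PV_t at t = 6.5000: 8.795751
  t * PV_t at t = 7.0000: 614.143017
Macaulay duration D = 678.375486 / 106.478293 = 6.371021
Modified duration = D / (1 + y/m) = 6.371021 / (1 + 0.010500) = 6.304821


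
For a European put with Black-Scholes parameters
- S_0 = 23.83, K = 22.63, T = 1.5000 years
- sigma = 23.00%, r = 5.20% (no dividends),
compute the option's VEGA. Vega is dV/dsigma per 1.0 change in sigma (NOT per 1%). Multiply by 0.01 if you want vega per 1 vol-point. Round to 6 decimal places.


d1 = 0.6011680843; d2 = 0.3194767639
phi(d1) = 0.3329909169; exp(-qT) = 1.0000000000; exp(-rT) = 0.9249644265
Vega = S * exp(-qT) * phi(d1) * sqrt(T) = 23.8300 * 1.0000000000 * 0.3329909169 * 1.2247448714 = 9.718563

Answer: Vega = 9.718563


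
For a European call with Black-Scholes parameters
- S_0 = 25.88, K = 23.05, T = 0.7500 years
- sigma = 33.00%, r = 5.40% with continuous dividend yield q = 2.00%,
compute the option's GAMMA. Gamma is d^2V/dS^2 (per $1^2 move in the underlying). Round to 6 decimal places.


d1 = 0.6373324140; d2 = 0.3515440308
phi(d1) = 0.3256165437; exp(-qT) = 0.9851119396; exp(-rT) = 0.9603091645
Gamma = exp(-qT) * phi(d1) / (S * sigma * sqrt(T)) = 0.9851119396 * 0.3256165437 / (25.8800 * 0.3300 * 0.8660254038) = 0.043369

Answer: Gamma = 0.043369


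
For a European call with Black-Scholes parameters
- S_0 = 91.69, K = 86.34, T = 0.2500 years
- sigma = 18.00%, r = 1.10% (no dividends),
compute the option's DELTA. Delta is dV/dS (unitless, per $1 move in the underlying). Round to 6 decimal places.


d1 = 0.7435592437; d2 = 0.6535592437
phi(d1) = 0.3025893396; exp(-qT) = 1.0000000000; exp(-rT) = 0.9972537778
N(d1) = 0.7714284162
Delta = exp(-qT) * N(d1) = 1.0000000000 * 0.7714284162 = 0.771428

Answer: Delta = 0.771428


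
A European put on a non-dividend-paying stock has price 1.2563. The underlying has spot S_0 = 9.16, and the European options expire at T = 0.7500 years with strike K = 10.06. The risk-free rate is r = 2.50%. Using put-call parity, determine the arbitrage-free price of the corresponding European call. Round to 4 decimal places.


Put-call parity: C - P = S_0 * exp(-qT) - K * exp(-rT).
S_0 * exp(-qT) = 9.1600 * 1.00000000 = 9.16000000
K * exp(-rT) = 10.0600 * 0.98142469 = 9.87313236
C = P + S*exp(-qT) - K*exp(-rT)
C = 1.2563 + 9.16000000 - 9.87313236 = 0.5432

Answer: Call price = 0.5432


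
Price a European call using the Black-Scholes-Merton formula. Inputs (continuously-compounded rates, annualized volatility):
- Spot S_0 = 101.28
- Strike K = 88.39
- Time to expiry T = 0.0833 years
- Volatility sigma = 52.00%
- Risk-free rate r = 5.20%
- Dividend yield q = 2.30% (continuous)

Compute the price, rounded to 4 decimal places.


d1 = (ln(S/K) + (r - q + 0.5*sigma^2) * T) / (sigma * sqrt(T)) = 0.99818053
d2 = d1 - sigma * sqrt(T) = 0.84809949
exp(-rT) = 0.99567777; exp(-qT) = 0.99808593
C = S_0 * exp(-qT) * N(d1) - K * exp(-rT) * N(d2)
N(d1) = 0.84090409; N(d2) = 0.80180872
C = 101.2800 * 0.99808593 * 0.84090409 - 88.3900 * 0.99567777 * 0.80180872 = 14.4382

Answer: Price = 14.4382


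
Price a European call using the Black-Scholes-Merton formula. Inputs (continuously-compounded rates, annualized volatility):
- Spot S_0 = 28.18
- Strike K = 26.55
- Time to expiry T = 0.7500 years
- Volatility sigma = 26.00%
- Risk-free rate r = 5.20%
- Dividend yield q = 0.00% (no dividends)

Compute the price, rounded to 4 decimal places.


d1 = (ln(S/K) + (r - q + 0.5*sigma^2) * T) / (sigma * sqrt(T)) = 0.55040470
d2 = d1 - sigma * sqrt(T) = 0.32523810
exp(-rT) = 0.96175071; exp(-qT) = 1.00000000
C = S_0 * exp(-qT) * N(d1) - K * exp(-rT) * N(d2)
N(d1) = 0.70897909; N(d2) = 0.62749956
C = 28.1800 * 1.00000000 * 0.70897909 - 26.5500 * 0.96175071 * 0.62749956 = 3.9562

Answer: Price = 3.9562


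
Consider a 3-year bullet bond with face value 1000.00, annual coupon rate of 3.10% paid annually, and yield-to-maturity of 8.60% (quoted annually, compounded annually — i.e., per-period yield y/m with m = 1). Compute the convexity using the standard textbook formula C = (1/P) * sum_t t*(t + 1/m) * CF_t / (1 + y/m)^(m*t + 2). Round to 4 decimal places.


Coupon per period c = face * coupon_rate / m = 31.000000
Periods per year m = 1; per-period yield y/m = 0.086000
Number of cashflows N = 3
Cashflows (t years, CF_t, discount factor 1/(1+y/m)^(m*t), PV):
  t = 1.0000: CF_t = 31.000000, DF = 0.920810, PV = 28.545120
  t = 2.0000: CF_t = 31.000000, DF = 0.847892, PV = 26.284641
  t = 3.0000: CF_t = 1031.000000, DF = 0.780747, PV = 804.950528
Price P = sum_t PV_t = 859.780288
Convexity numerator sum_t t*(t + 1/m) * CF_t / (1+y/m)^(m*t + 2):
  t = 1.0000: term = 48.406336
  t = 2.0000: term = 133.719161
  t = 3.0000: term = 8190.129808
Convexity = (1/P) * sum = 8372.255305 / 859.780288 = 9.737668

Answer: Convexity = 9.7377


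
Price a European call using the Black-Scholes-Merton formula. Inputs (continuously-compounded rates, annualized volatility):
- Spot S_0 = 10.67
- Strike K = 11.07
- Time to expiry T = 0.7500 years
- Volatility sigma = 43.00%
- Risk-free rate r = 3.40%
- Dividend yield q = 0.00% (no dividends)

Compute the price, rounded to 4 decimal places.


d1 = (ln(S/K) + (r - q + 0.5*sigma^2) * T) / (sigma * sqrt(T)) = 0.15584381
d2 = d1 - sigma * sqrt(T) = -0.21654712
exp(-rT) = 0.97482238; exp(-qT) = 1.00000000
C = S_0 * exp(-qT) * N(d1) - K * exp(-rT) * N(d2)
N(d1) = 0.56192193; N(d2) = 0.41428065
C = 10.6700 * 1.00000000 * 0.56192193 - 11.0700 * 0.97482238 * 0.41428065 = 1.5251

Answer: Price = 1.5251


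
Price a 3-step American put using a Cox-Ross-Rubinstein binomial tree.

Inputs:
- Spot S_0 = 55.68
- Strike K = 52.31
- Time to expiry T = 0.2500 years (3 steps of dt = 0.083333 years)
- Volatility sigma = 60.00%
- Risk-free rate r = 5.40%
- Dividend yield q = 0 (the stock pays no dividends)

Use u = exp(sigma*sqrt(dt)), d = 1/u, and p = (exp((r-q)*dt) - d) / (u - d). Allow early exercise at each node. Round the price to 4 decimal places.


dt = T/N = 0.083333
u = exp(sigma*sqrt(dt)) = 1.189110; d = 1/u = 0.840965
p = (exp((r-q)*dt) - d) / (u - d) = 0.469761
Discount per step: exp(-r*dt) = 0.995510
Stock lattice S(k, i) with i counting down-moves:
  k=0: S(0,0) = 55.6800
  k=1: S(1,0) = 66.2096; S(1,1) = 46.8249
  k=2: S(2,0) = 78.7305; S(2,1) = 55.6800; S(2,2) = 39.3781
  k=3: S(3,0) = 93.6193; S(3,1) = 66.2096; S(3,2) = 46.8249; S(3,3) = 33.1156
Terminal payoffs V(N, i) = max(K - S_T, 0):
  V(3,0) = 0.000000; V(3,1) = 0.000000; V(3,2) = 5.485061; V(3,3) = 19.194357
Backward induction: V(k, i) = exp(-r*dt) * [p * V(k+1, i) + (1-p) * V(k+1, i+1)]; then take max(V_cont, immediate exercise) for American.
  V(2,0) = exp(-r*dt) * [p*0.000000 + (1-p)*0.000000] = 0.000000; exercise = 0.000000; V(2,0) = max -> 0.000000
  V(2,1) = exp(-r*dt) * [p*0.000000 + (1-p)*5.485061] = 2.895333; exercise = 0.000000; V(2,1) = max -> 2.895333
  V(2,2) = exp(-r*dt) * [p*5.485061 + (1-p)*19.194357] = 12.696993; exercise = 12.931859; V(2,2) = max -> 12.931859
  V(1,0) = exp(-r*dt) * [p*0.000000 + (1-p)*2.895333] = 1.528324; exercise = 0.000000; V(1,0) = max -> 1.528324
  V(1,1) = exp(-r*dt) * [p*2.895333 + (1-p)*12.931859] = 8.180192; exercise = 5.485061; V(1,1) = max -> 8.180192
  V(0,0) = exp(-r*dt) * [p*1.528324 + (1-p)*8.180192] = 5.032703; exercise = 0.000000; V(0,0) = max -> 5.032703

Answer: Price = V(0,0) = 5.0327


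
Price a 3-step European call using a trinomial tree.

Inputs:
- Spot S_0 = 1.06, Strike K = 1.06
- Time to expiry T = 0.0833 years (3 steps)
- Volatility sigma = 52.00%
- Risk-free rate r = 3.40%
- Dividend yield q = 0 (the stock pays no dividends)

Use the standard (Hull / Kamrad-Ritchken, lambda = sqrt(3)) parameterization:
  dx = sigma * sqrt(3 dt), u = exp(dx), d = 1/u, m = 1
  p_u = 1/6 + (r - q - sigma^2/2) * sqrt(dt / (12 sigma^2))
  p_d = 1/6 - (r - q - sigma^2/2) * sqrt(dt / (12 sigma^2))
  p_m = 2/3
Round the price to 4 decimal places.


Answer: Price = V(0,0) = 0.0588

Derivation:
dt = T/N = 0.027767; dx = sigma*sqrt(3*dt) = 0.150081
u = exp(dx) = 1.161928; d = 1/u = 0.860638
p_u = 0.157305, p_m = 0.666667, p_d = 0.176028
Discount per step: exp(-r*dt) = 0.999056
Stock lattice S(k, j) with j the centered position index:
  k=0: S(0,+0) = 1.0600
  k=1: S(1,-1) = 0.9123; S(1,+0) = 1.0600; S(1,+1) = 1.2316
  k=2: S(2,-2) = 0.7851; S(2,-1) = 0.9123; S(2,+0) = 1.0600; S(2,+1) = 1.2316; S(2,+2) = 1.4311
  k=3: S(3,-3) = 0.6757; S(3,-2) = 0.7851; S(3,-1) = 0.9123; S(3,+0) = 1.0600; S(3,+1) = 1.2316; S(3,+2) = 1.4311; S(3,+3) = 1.6628
Terminal payoffs V(N, j) = max(S_T - K, 0):
  V(3,-3) = 0.000000; V(3,-2) = 0.000000; V(3,-1) = 0.000000; V(3,+0) = 0.000000; V(3,+1) = 0.171644; V(3,+2) = 0.371082; V(3,+3) = 0.602815
Backward induction: V(k, j) = exp(-r*dt) * [p_u * V(k+1, j+1) + p_m * V(k+1, j) + p_d * V(k+1, j-1)]
  V(2,-2) = exp(-r*dt) * [p_u*0.000000 + p_m*0.000000 + p_d*0.000000] = 0.000000
  V(2,-1) = exp(-r*dt) * [p_u*0.000000 + p_m*0.000000 + p_d*0.000000] = 0.000000
  V(2,+0) = exp(-r*dt) * [p_u*0.171644 + p_m*0.000000 + p_d*0.000000] = 0.026975
  V(2,+1) = exp(-r*dt) * [p_u*0.371082 + p_m*0.171644 + p_d*0.000000] = 0.172639
  V(2,+2) = exp(-r*dt) * [p_u*0.602815 + p_m*0.371082 + p_d*0.171644] = 0.372077
  V(1,-1) = exp(-r*dt) * [p_u*0.026975 + p_m*0.000000 + p_d*0.000000] = 0.004239
  V(1,+0) = exp(-r*dt) * [p_u*0.172639 + p_m*0.026975 + p_d*0.000000] = 0.045098
  V(1,+1) = exp(-r*dt) * [p_u*0.372077 + p_m*0.172639 + p_d*0.026975] = 0.178203
  V(0,+0) = exp(-r*dt) * [p_u*0.178203 + p_m*0.045098 + p_d*0.004239] = 0.058788
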